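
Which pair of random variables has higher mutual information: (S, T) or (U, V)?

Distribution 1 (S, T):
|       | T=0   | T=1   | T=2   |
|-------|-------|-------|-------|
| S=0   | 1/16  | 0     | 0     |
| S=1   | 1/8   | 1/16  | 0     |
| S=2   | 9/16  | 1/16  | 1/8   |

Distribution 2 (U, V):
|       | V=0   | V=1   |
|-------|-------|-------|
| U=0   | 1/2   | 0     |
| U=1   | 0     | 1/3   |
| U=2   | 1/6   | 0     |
Distribution 1 (S, T):
Marginal P(S) (row sums):
  P(S=0) = 1/16 + 0 + 0 = 1/16
  P(S=1) = 1/8 + 1/16 + 0 = 3/16
  P(S=2) = 9/16 + 1/16 + 1/8 = 3/4
Marginal P(T) (column sums):
  P(T=0) = 1/16 + 1/8 + 9/16 = 3/4
  P(T=1) = 0 + 1/16 + 1/16 = 1/8
  P(T=2) = 0 + 0 + 1/8 = 1/8

H(S) = -[(1/16)·log₂(1/16) + (3/16)·log₂(3/16) + (3/4)·log₂(3/4)]
  = 0.2500 + 0.4528 + 0.3113
  = 1.0141 bits
H(T) = -[(3/4)·log₂(3/4) + (1/8)·log₂(1/8) + (1/8)·log₂(1/8)]
  = 0.3113 + 0.3750 + 0.3750
  = 1.0613 bits
H(S,T) = -[(1/16)·log₂(1/16) + (1/8)·log₂(1/8) + (1/16)·log₂(1/16) + (9/16)·log₂(9/16) + (1/16)·log₂(1/16) + (1/8)·log₂(1/8)]
  = 0.2500 + 0.3750 + 0.2500 + 0.4669 + 0.2500 + 0.3750
  = 1.9669 bits

I(S;T) = H(S) + H(T) - H(S,T)
  = 1.0141 + 1.0613 - 1.9669
  = 0.1085 bits

Distribution 2 (U, V):
Marginal P(U) (row sums):
  P(U=0) = 1/2 + 0 = 1/2
  P(U=1) = 0 + 1/3 = 1/3
  P(U=2) = 1/6 + 0 = 1/6
Marginal P(V) (column sums):
  P(V=0) = 1/2 + 0 + 1/6 = 2/3
  P(V=1) = 0 + 1/3 + 0 = 1/3

H(U) = -[(1/2)·log₂(1/2) + (1/3)·log₂(1/3) + (1/6)·log₂(1/6)]
  = 0.5000 + 0.5283 + 0.4308
  = 1.4591 bits
H(V) = -[(2/3)·log₂(2/3) + (1/3)·log₂(1/3)]
  = 0.3900 + 0.5283
  = 0.9183 bits
H(U,V) = -[(1/2)·log₂(1/2) + (1/3)·log₂(1/3) + (1/6)·log₂(1/6)]
  = 0.5000 + 0.5283 + 0.4308
  = 1.4591 bits

I(U;V) = H(U) + H(V) - H(U,V)
  = 1.4591 + 0.9183 - 1.4591
  = 0.9183 bits

I(U;V) = 0.9183 bits > I(S;T) = 0.1085 bits, so (U, V) has the higher mutual information (stronger dependence).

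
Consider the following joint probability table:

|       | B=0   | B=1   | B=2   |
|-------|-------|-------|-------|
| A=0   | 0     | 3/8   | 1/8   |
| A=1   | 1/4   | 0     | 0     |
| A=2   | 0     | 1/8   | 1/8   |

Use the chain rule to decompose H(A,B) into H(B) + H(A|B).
By the chain rule: H(A,B) = H(B) + H(A|B)

Marginal P(B) (column sums):
  P(B=0) = 0 + 1/4 + 0 = 1/4
  P(B=1) = 3/8 + 0 + 1/8 = 1/2
  P(B=2) = 1/8 + 0 + 1/8 = 1/4
H(B) = -[(1/4)·log₂(1/4) + (1/2)·log₂(1/2) + (1/4)·log₂(1/4)]
  = 0.5000 + 0.5000 + 0.5000
  = 1.5000 bits
H(A|B) = -Σ P(A,B)·log₂ P(A|B), where P(A|B) = P(A,B) / P(B)
  (cells with P(A,B) = 0 contribute 0)
  (A=0,B=1): P(A|B) = (3/8)/(1/2) = 3/4;  -(3/8)·log₂(3/4) = 0.1556
  (A=0,B=2): P(A|B) = (1/8)/(1/4) = 1/2;  -(1/8)·log₂(1/2) = 0.1250
  (A=1,B=0): P(A|B) = (1/4)/(1/4) = 1;  -(1/4)·log₂(1) = 0.0000
  (A=2,B=1): P(A|B) = (1/8)/(1/2) = 1/4;  -(1/8)·log₂(1/4) = 0.2500
  (A=2,B=2): P(A|B) = (1/8)/(1/4) = 1/2;  -(1/8)·log₂(1/2) = 0.1250
H(A|B) = 0.1556 + 0.1250 + 0.0000 + 0.2500 + 0.1250
  = 0.6556 bits

H(A,B) = H(B) + H(A|B) = 1.5000 + 0.6556 = 2.1556 bits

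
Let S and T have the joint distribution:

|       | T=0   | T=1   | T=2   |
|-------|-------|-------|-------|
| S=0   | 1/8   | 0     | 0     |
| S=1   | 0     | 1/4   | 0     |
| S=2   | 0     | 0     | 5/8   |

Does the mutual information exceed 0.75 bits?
Marginal P(S) (row sums):
  P(S=0) = 1/8 + 0 + 0 = 1/8
  P(S=1) = 0 + 1/4 + 0 = 1/4
  P(S=2) = 0 + 0 + 5/8 = 5/8
Marginal P(T) (column sums):
  P(T=0) = 1/8 + 0 + 0 = 1/8
  P(T=1) = 0 + 1/4 + 0 = 1/4
  P(T=2) = 0 + 0 + 5/8 = 5/8

H(S) = -[(1/8)·log₂(1/8) + (1/4)·log₂(1/4) + (5/8)·log₂(5/8)]
  = 0.3750 + 0.5000 + 0.4238
  = 1.2988 bits
H(T) = -[(1/8)·log₂(1/8) + (1/4)·log₂(1/4) + (5/8)·log₂(5/8)]
  = 0.3750 + 0.5000 + 0.4238
  = 1.2988 bits
H(S,T) = -[(1/8)·log₂(1/8) + (1/4)·log₂(1/4) + (5/8)·log₂(5/8)]
  = 0.3750 + 0.5000 + 0.4238
  = 1.2988 bits

I(S;T) = H(S) + H(T) - H(S,T)
  = 1.2988 + 1.2988 - 1.2988
  = 1.2988 bits

Yes. I(S;T) = 1.2988 bits, which is > 0.75 bits.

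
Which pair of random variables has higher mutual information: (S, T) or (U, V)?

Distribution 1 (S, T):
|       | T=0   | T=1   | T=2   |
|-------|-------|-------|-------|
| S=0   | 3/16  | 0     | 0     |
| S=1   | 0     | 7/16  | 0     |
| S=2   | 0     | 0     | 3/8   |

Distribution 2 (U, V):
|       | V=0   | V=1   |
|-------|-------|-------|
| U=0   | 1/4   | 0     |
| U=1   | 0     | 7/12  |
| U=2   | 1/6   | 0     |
Distribution 1 (S, T):
Marginal P(S) (row sums):
  P(S=0) = 3/16 + 0 + 0 = 3/16
  P(S=1) = 0 + 7/16 + 0 = 7/16
  P(S=2) = 0 + 0 + 3/8 = 3/8
Marginal P(T) (column sums):
  P(T=0) = 3/16 + 0 + 0 = 3/16
  P(T=1) = 0 + 7/16 + 0 = 7/16
  P(T=2) = 0 + 0 + 3/8 = 3/8

H(S) = -[(3/16)·log₂(3/16) + (7/16)·log₂(7/16) + (3/8)·log₂(3/8)]
  = 0.4528 + 0.5218 + 0.5306
  = 1.5052 bits
H(T) = -[(3/16)·log₂(3/16) + (7/16)·log₂(7/16) + (3/8)·log₂(3/8)]
  = 0.4528 + 0.5218 + 0.5306
  = 1.5052 bits
H(S,T) = -[(3/16)·log₂(3/16) + (7/16)·log₂(7/16) + (3/8)·log₂(3/8)]
  = 0.4528 + 0.5218 + 0.5306
  = 1.5052 bits

I(S;T) = H(S) + H(T) - H(S,T)
  = 1.5052 + 1.5052 - 1.5052
  = 1.5052 bits

Distribution 2 (U, V):
Marginal P(U) (row sums):
  P(U=0) = 1/4 + 0 = 1/4
  P(U=1) = 0 + 7/12 = 7/12
  P(U=2) = 1/6 + 0 = 1/6
Marginal P(V) (column sums):
  P(V=0) = 1/4 + 0 + 1/6 = 5/12
  P(V=1) = 0 + 7/12 + 0 = 7/12

H(U) = -[(1/4)·log₂(1/4) + (7/12)·log₂(7/12) + (1/6)·log₂(1/6)]
  = 0.5000 + 0.4536 + 0.4308
  = 1.3844 bits
H(V) = -[(5/12)·log₂(5/12) + (7/12)·log₂(7/12)]
  = 0.5263 + 0.4536
  = 0.9799 bits
H(U,V) = -[(1/4)·log₂(1/4) + (7/12)·log₂(7/12) + (1/6)·log₂(1/6)]
  = 0.5000 + 0.4536 + 0.4308
  = 1.3844 bits

I(U;V) = H(U) + H(V) - H(U,V)
  = 1.3844 + 0.9799 - 1.3844
  = 0.9799 bits

I(S;T) = 1.5052 bits > I(U;V) = 0.9799 bits, so (S, T) has the higher mutual information (stronger dependence).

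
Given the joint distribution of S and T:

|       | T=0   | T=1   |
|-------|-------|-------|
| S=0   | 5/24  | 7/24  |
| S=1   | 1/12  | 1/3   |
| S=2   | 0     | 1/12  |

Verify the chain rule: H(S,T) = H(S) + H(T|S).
Left side:
H(S,T) = -[(5/24)·log₂(5/24) + (7/24)·log₂(7/24) + (1/12)·log₂(1/12) + (1/3)·log₂(1/3) + (1/12)·log₂(1/12)]
  = 0.4715 + 0.5185 + 0.2987 + 0.5283 + 0.2987
  = 2.1157 bits

Right side:
Marginal P(S) (row sums):
  P(S=0) = 5/24 + 7/24 = 1/2
  P(S=1) = 1/12 + 1/3 = 5/12
  P(S=2) = 0 + 1/12 = 1/12
H(S) = -[(1/2)·log₂(1/2) + (5/12)·log₂(5/12) + (1/12)·log₂(1/12)]
  = 0.5000 + 0.5263 + 0.2987
  = 1.3250 bits
H(T|S) = -Σ P(S,T)·log₂ P(T|S), where P(T|S) = P(S,T) / P(S)
  (cells with P(S,T) = 0 contribute 0)
  (S=0,T=0): P(T|S) = (5/24)/(1/2) = 5/12;  -(5/24)·log₂(5/12) = 0.2631
  (S=0,T=1): P(T|S) = (7/24)/(1/2) = 7/12;  -(7/24)·log₂(7/12) = 0.2268
  (S=1,T=0): P(T|S) = (1/12)/(5/12) = 1/5;  -(1/12)·log₂(1/5) = 0.1935
  (S=1,T=1): P(T|S) = (1/3)/(5/12) = 4/5;  -(1/3)·log₂(4/5) = 0.1073
  (S=2,T=1): P(T|S) = (1/12)/(1/12) = 1;  -(1/12)·log₂(1) = 0.0000
H(T|S) = 0.2631 + 0.2268 + 0.1935 + 0.1073 + 0.0000
  = 0.7907 bits
H(S) + H(T|S) = 1.3250 + 0.7907 = 2.1157 bits

Both sides equal 2.1157 bits, so the chain rule holds ✓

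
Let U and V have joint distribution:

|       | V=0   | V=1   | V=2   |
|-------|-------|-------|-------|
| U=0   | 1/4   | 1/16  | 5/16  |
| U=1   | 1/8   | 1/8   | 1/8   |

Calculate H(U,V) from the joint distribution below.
H(U,V) = -Σ P(U,V) log₂ P(U,V), summed over the non-zero cells:
H(U,V) = -[(1/4)·log₂(1/4) + (1/16)·log₂(1/16) + (5/16)·log₂(5/16) + (1/8)·log₂(1/8) + (1/8)·log₂(1/8) + (1/8)·log₂(1/8)]
  = 0.5000 + 0.2500 + 0.5244 + 0.3750 + 0.3750 + 0.3750
  = 2.3994 bits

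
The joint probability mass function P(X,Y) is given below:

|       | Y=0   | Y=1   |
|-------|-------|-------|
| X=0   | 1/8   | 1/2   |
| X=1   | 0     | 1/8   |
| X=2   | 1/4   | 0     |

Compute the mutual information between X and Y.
Marginal P(X) (row sums):
  P(X=0) = 1/8 + 1/2 = 5/8
  P(X=1) = 0 + 1/8 = 1/8
  P(X=2) = 1/4 + 0 = 1/4
Marginal P(Y) (column sums):
  P(Y=0) = 1/8 + 0 + 1/4 = 3/8
  P(Y=1) = 1/2 + 1/8 + 0 = 5/8

H(X) = -[(5/8)·log₂(5/8) + (1/8)·log₂(1/8) + (1/4)·log₂(1/4)]
  = 0.4238 + 0.3750 + 0.5000
  = 1.2988 bits
H(Y) = -[(3/8)·log₂(3/8) + (5/8)·log₂(5/8)]
  = 0.5306 + 0.4238
  = 0.9544 bits
H(X,Y) = -[(1/8)·log₂(1/8) + (1/2)·log₂(1/2) + (1/8)·log₂(1/8) + (1/4)·log₂(1/4)]
  = 0.3750 + 0.5000 + 0.3750 + 0.5000
  = 1.7500 bits

I(X;Y) = H(X) + H(Y) - H(X,Y)
  = 1.2988 + 0.9544 - 1.7500
  = 0.5032 bits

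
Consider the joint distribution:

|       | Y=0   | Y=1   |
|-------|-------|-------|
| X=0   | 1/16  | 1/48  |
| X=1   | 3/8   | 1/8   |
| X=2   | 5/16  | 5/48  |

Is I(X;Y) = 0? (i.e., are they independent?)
Marginal P(X) (row sums):
  P(X=0) = 1/16 + 1/48 = 1/12
  P(X=1) = 3/8 + 1/8 = 1/2
  P(X=2) = 5/16 + 5/48 = 5/12
Marginal P(Y) (column sums):
  P(Y=0) = 1/16 + 3/8 + 5/16 = 3/4
  P(Y=1) = 1/48 + 1/8 + 5/48 = 1/4

X and Y are independent iff P(X=i,Y=j) = P(X=i)·P(Y=j) for every cell.
  P(X=0)·P(Y=0) = 1/12 × 3/4 = 1/16 = P(X=0,Y=0) ✓
  P(X=0)·P(Y=1) = 1/12 × 1/4 = 1/48 = P(X=0,Y=1) ✓
  P(X=1)·P(Y=0) = 1/2 × 3/4 = 3/8 = P(X=1,Y=0) ✓
  P(X=1)·P(Y=1) = 1/2 × 1/4 = 1/8 = P(X=1,Y=1) ✓
  P(X=2)·P(Y=0) = 5/12 × 3/4 = 5/16 = P(X=2,Y=0) ✓
  P(X=2)·P(Y=1) = 5/12 × 1/4 = 5/48 = P(X=2,Y=1) ✓

Yes, X and Y are independent: every cell factors, so I(X;Y) = 0 bits.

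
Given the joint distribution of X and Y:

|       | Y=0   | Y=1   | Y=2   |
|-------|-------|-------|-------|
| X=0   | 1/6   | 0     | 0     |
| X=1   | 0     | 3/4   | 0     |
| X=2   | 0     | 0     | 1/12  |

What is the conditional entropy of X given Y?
Marginal P(Y) (column sums):
  P(Y=0) = 1/6 + 0 + 0 = 1/6
  P(Y=1) = 0 + 3/4 + 0 = 3/4
  P(Y=2) = 0 + 0 + 1/12 = 1/12

H(X|Y) = -Σ P(X,Y)·log₂ P(X|Y), where P(X|Y) = P(X,Y) / P(Y)
  (cells with P(X,Y) = 0 contribute 0)
  (X=0,Y=0): P(X|Y) = (1/6)/(1/6) = 1;  -(1/6)·log₂(1) = 0.0000
  (X=1,Y=1): P(X|Y) = (3/4)/(3/4) = 1;  -(3/4)·log₂(1) = 0.0000
  (X=2,Y=2): P(X|Y) = (1/12)/(1/12) = 1;  -(1/12)·log₂(1) = 0.0000
H(X|Y) = 0.0000 + 0.0000 + 0.0000
  = 0.0000 bits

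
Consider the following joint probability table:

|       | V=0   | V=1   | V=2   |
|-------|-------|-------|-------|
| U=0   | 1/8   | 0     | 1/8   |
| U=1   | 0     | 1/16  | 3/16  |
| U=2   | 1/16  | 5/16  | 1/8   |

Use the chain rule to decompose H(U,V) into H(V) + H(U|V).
By the chain rule: H(U,V) = H(V) + H(U|V)

Marginal P(V) (column sums):
  P(V=0) = 1/8 + 0 + 1/16 = 3/16
  P(V=1) = 0 + 1/16 + 5/16 = 3/8
  P(V=2) = 1/8 + 3/16 + 1/8 = 7/16
H(V) = -[(3/16)·log₂(3/16) + (3/8)·log₂(3/8) + (7/16)·log₂(7/16)]
  = 0.4528 + 0.5306 + 0.5218
  = 1.5052 bits
H(U|V) = -Σ P(U,V)·log₂ P(U|V), where P(U|V) = P(U,V) / P(V)
  (cells with P(U,V) = 0 contribute 0)
  (U=0,V=0): P(U|V) = (1/8)/(3/16) = 2/3;  -(1/8)·log₂(2/3) = 0.0731
  (U=0,V=2): P(U|V) = (1/8)/(7/16) = 2/7;  -(1/8)·log₂(2/7) = 0.2259
  (U=1,V=1): P(U|V) = (1/16)/(3/8) = 1/6;  -(1/16)·log₂(1/6) = 0.1616
  (U=1,V=2): P(U|V) = (3/16)/(7/16) = 3/7;  -(3/16)·log₂(3/7) = 0.2292
  (U=2,V=0): P(U|V) = (1/16)/(3/16) = 1/3;  -(1/16)·log₂(1/3) = 0.0991
  (U=2,V=1): P(U|V) = (5/16)/(3/8) = 5/6;  -(5/16)·log₂(5/6) = 0.0822
  (U=2,V=2): P(U|V) = (1/8)/(7/16) = 2/7;  -(1/8)·log₂(2/7) = 0.2259
H(U|V) = 0.0731 + 0.2259 + 0.1616 + 0.2292 + 0.0991 + 0.0822 + 0.2259
  = 1.0970 bits

H(U,V) = H(V) + H(U|V) = 1.5052 + 1.0970 = 2.6022 bits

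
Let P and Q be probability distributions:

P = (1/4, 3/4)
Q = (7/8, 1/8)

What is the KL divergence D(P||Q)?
D(P||Q) = Σ P(i) log₂(P(i)/Q(i))
  i=0: (1/4) × log₂((1/4)/(7/8)) = (1/4) × log₂(2/7) = -0.4518
  i=1: (3/4) × log₂((3/4)/(1/8)) = (3/4) × log₂(6) = 1.9387
D(P||Q) = -0.4518 + 1.9387
  = 1.4869 bits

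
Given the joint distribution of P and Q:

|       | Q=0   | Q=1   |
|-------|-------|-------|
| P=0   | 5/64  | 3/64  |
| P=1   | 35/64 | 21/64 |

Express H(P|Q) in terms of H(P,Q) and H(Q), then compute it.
H(P|Q) = H(P,Q) - H(Q)

Marginal P(Q) (column sums):
  P(Q=0) = 5/64 + 35/64 = 5/8
  P(Q=1) = 3/64 + 21/64 = 3/8

H(P,Q) = -[(5/64)·log₂(5/64) + (3/64)·log₂(3/64) + (35/64)·log₂(35/64) + (21/64)·log₂(21/64)]
  = 0.2873 + 0.2070 + 0.4762 + 0.5275
  = 1.4980 bits
H(Q) = -[(5/8)·log₂(5/8) + (3/8)·log₂(3/8)]
  = 0.4238 + 0.5306
  = 0.9544 bits

H(P|Q) = 1.4980 - 0.9544 = 0.5436 bits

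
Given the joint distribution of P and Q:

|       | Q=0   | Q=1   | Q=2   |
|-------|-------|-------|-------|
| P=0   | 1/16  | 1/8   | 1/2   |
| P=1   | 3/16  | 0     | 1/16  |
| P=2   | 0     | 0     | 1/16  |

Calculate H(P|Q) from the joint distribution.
Marginal P(Q) (column sums):
  P(Q=0) = 1/16 + 3/16 + 0 = 1/4
  P(Q=1) = 1/8 + 0 + 0 = 1/8
  P(Q=2) = 1/2 + 1/16 + 1/16 = 5/8

H(P|Q) = -Σ P(P,Q)·log₂ P(P|Q), where P(P|Q) = P(P,Q) / P(Q)
  (cells with P(P,Q) = 0 contribute 0)
  (P=0,Q=0): P(P|Q) = (1/16)/(1/4) = 1/4;  -(1/16)·log₂(1/4) = 0.1250
  (P=0,Q=1): P(P|Q) = (1/8)/(1/8) = 1;  -(1/8)·log₂(1) = 0.0000
  (P=0,Q=2): P(P|Q) = (1/2)/(5/8) = 4/5;  -(1/2)·log₂(4/5) = 0.1610
  (P=1,Q=0): P(P|Q) = (3/16)/(1/4) = 3/4;  -(3/16)·log₂(3/4) = 0.0778
  (P=1,Q=2): P(P|Q) = (1/16)/(5/8) = 1/10;  -(1/16)·log₂(1/10) = 0.2076
  (P=2,Q=2): P(P|Q) = (1/16)/(5/8) = 1/10;  -(1/16)·log₂(1/10) = 0.2076
H(P|Q) = 0.1250 + 0.0000 + 0.1610 + 0.0778 + 0.2076 + 0.2076
  = 0.7790 bits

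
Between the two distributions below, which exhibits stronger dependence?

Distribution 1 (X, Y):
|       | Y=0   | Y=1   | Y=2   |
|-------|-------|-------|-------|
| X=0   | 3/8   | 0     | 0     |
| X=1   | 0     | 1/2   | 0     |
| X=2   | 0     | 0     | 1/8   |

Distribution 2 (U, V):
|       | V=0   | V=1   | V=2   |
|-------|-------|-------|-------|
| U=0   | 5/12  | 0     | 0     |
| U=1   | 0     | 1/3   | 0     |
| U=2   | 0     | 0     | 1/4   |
Distribution 1 (X, Y):
Marginal P(X) (row sums):
  P(X=0) = 3/8 + 0 + 0 = 3/8
  P(X=1) = 0 + 1/2 + 0 = 1/2
  P(X=2) = 0 + 0 + 1/8 = 1/8
Marginal P(Y) (column sums):
  P(Y=0) = 3/8 + 0 + 0 = 3/8
  P(Y=1) = 0 + 1/2 + 0 = 1/2
  P(Y=2) = 0 + 0 + 1/8 = 1/8

H(X) = -[(3/8)·log₂(3/8) + (1/2)·log₂(1/2) + (1/8)·log₂(1/8)]
  = 0.5306 + 0.5000 + 0.3750
  = 1.4056 bits
H(Y) = -[(3/8)·log₂(3/8) + (1/2)·log₂(1/2) + (1/8)·log₂(1/8)]
  = 0.5306 + 0.5000 + 0.3750
  = 1.4056 bits
H(X,Y) = -[(3/8)·log₂(3/8) + (1/2)·log₂(1/2) + (1/8)·log₂(1/8)]
  = 0.5306 + 0.5000 + 0.3750
  = 1.4056 bits

I(X;Y) = H(X) + H(Y) - H(X,Y)
  = 1.4056 + 1.4056 - 1.4056
  = 1.4056 bits

Distribution 2 (U, V):
Marginal P(U) (row sums):
  P(U=0) = 5/12 + 0 + 0 = 5/12
  P(U=1) = 0 + 1/3 + 0 = 1/3
  P(U=2) = 0 + 0 + 1/4 = 1/4
Marginal P(V) (column sums):
  P(V=0) = 5/12 + 0 + 0 = 5/12
  P(V=1) = 0 + 1/3 + 0 = 1/3
  P(V=2) = 0 + 0 + 1/4 = 1/4

H(U) = -[(5/12)·log₂(5/12) + (1/3)·log₂(1/3) + (1/4)·log₂(1/4)]
  = 0.5263 + 0.5283 + 0.5000
  = 1.5546 bits
H(V) = -[(5/12)·log₂(5/12) + (1/3)·log₂(1/3) + (1/4)·log₂(1/4)]
  = 0.5263 + 0.5283 + 0.5000
  = 1.5546 bits
H(U,V) = -[(5/12)·log₂(5/12) + (1/3)·log₂(1/3) + (1/4)·log₂(1/4)]
  = 0.5263 + 0.5283 + 0.5000
  = 1.5546 bits

I(U;V) = H(U) + H(V) - H(U,V)
  = 1.5546 + 1.5546 - 1.5546
  = 1.5546 bits

I(U;V) = 1.5546 bits > I(X;Y) = 1.4056 bits, so (U, V) has the higher mutual information (stronger dependence).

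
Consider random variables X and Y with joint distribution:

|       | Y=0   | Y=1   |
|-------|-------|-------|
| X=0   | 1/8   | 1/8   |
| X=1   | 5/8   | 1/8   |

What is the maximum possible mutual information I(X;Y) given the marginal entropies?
The upper bound on mutual information is I(X;Y) ≤ min(H(X), H(Y)).

Marginal P(X) (row sums):
  P(X=0) = 1/8 + 1/8 = 1/4
  P(X=1) = 5/8 + 1/8 = 3/4
Marginal P(Y) (column sums):
  P(Y=0) = 1/8 + 5/8 = 3/4
  P(Y=1) = 1/8 + 1/8 = 1/4

H(X) = -[(1/4)·log₂(1/4) + (3/4)·log₂(3/4)]
  = 0.5000 + 0.3113
  = 0.8113 bits
H(Y) = -[(3/4)·log₂(3/4) + (1/4)·log₂(1/4)]
  = 0.3113 + 0.5000
  = 0.8113 bits

Maximum possible I(X;Y) = min(0.8113, 0.8113) = 0.8113 bits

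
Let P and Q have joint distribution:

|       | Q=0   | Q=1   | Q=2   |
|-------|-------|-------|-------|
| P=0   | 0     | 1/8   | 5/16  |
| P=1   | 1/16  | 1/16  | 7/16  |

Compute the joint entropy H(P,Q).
H(P,Q) = -Σ P(P,Q) log₂ P(P,Q), summed over the non-zero cells:
H(P,Q) = -[(1/8)·log₂(1/8) + (5/16)·log₂(5/16) + (1/16)·log₂(1/16) + (1/16)·log₂(1/16) + (7/16)·log₂(7/16)]
  = 0.3750 + 0.5244 + 0.2500 + 0.2500 + 0.5218
  = 1.9212 bits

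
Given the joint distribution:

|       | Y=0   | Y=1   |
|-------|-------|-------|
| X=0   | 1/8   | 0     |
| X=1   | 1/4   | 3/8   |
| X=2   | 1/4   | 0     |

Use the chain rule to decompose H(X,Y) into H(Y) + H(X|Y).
By the chain rule: H(X,Y) = H(Y) + H(X|Y)

Marginal P(Y) (column sums):
  P(Y=0) = 1/8 + 1/4 + 1/4 = 5/8
  P(Y=1) = 0 + 3/8 + 0 = 3/8
H(Y) = -[(5/8)·log₂(5/8) + (3/8)·log₂(3/8)]
  = 0.4238 + 0.5306
  = 0.9544 bits
H(X|Y) = -Σ P(X,Y)·log₂ P(X|Y), where P(X|Y) = P(X,Y) / P(Y)
  (cells with P(X,Y) = 0 contribute 0)
  (X=0,Y=0): P(X|Y) = (1/8)/(5/8) = 1/5;  -(1/8)·log₂(1/5) = 0.2902
  (X=1,Y=0): P(X|Y) = (1/4)/(5/8) = 2/5;  -(1/4)·log₂(2/5) = 0.3305
  (X=1,Y=1): P(X|Y) = (3/8)/(3/8) = 1;  -(3/8)·log₂(1) = 0.0000
  (X=2,Y=0): P(X|Y) = (1/4)/(5/8) = 2/5;  -(1/4)·log₂(2/5) = 0.3305
H(X|Y) = 0.2902 + 0.3305 + 0.0000 + 0.3305
  = 0.9512 bits

H(X,Y) = H(Y) + H(X|Y) = 0.9544 + 0.9512 = 1.9056 bits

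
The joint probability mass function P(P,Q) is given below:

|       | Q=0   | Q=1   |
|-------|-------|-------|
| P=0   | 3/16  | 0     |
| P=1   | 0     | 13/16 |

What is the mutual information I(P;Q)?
Marginal P(P) (row sums):
  P(P=0) = 3/16 + 0 = 3/16
  P(P=1) = 0 + 13/16 = 13/16
Marginal P(Q) (column sums):
  P(Q=0) = 3/16 + 0 = 3/16
  P(Q=1) = 0 + 13/16 = 13/16

H(P) = -[(3/16)·log₂(3/16) + (13/16)·log₂(13/16)]
  = 0.4528 + 0.2434
  = 0.6962 bits
H(Q) = -[(3/16)·log₂(3/16) + (13/16)·log₂(13/16)]
  = 0.4528 + 0.2434
  = 0.6962 bits
H(P,Q) = -[(3/16)·log₂(3/16) + (13/16)·log₂(13/16)]
  = 0.4528 + 0.2434
  = 0.6962 bits

I(P;Q) = H(P) + H(Q) - H(P,Q)
  = 0.6962 + 0.6962 - 0.6962
  = 0.6962 bits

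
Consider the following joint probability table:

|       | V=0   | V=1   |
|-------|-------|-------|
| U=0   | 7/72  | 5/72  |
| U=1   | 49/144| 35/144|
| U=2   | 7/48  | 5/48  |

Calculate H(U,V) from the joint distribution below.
H(U,V) = -Σ P(U,V) log₂ P(U,V), summed over the non-zero cells:
H(U,V) = -[(7/72)·log₂(7/72) + (5/72)·log₂(5/72) + (49/144)·log₂(49/144) + (35/144)·log₂(35/144) + (7/48)·log₂(7/48) + (5/48)·log₂(5/48)]
  = 0.3269 + 0.2672 + 0.5292 + 0.4960 + 0.4051 + 0.3399
  = 2.3643 bits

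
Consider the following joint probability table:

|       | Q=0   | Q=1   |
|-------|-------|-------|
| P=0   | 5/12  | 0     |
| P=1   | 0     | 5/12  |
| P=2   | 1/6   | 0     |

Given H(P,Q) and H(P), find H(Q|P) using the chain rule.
From the chain rule: H(P,Q) = H(P) + H(Q|P)
Therefore: H(Q|P) = H(P,Q) - H(P)

H(P,Q) = -[(5/12)·log₂(5/12) + (5/12)·log₂(5/12) + (1/6)·log₂(1/6)]
  = 0.5263 + 0.5263 + 0.4308
  = 1.4834 bits
Marginal P(P) (row sums):
  P(P=0) = 5/12 + 0 = 5/12
  P(P=1) = 0 + 5/12 = 5/12
  P(P=2) = 1/6 + 0 = 1/6
H(P) = -[(5/12)·log₂(5/12) + (5/12)·log₂(5/12) + (1/6)·log₂(1/6)]
  = 0.5263 + 0.5263 + 0.4308
  = 1.4834 bits

H(Q|P) = 1.4834 - 1.4834 = 0.0000 bits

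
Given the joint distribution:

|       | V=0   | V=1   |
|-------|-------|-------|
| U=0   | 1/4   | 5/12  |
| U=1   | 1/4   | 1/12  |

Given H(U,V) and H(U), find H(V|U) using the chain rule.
From the chain rule: H(U,V) = H(U) + H(V|U)
Therefore: H(V|U) = H(U,V) - H(U)

H(U,V) = -[(1/4)·log₂(1/4) + (5/12)·log₂(5/12) + (1/4)·log₂(1/4) + (1/12)·log₂(1/12)]
  = 0.5000 + 0.5263 + 0.5000 + 0.2987
  = 1.8250 bits
Marginal P(U) (row sums):
  P(U=0) = 1/4 + 5/12 = 2/3
  P(U=1) = 1/4 + 1/12 = 1/3
H(U) = -[(2/3)·log₂(2/3) + (1/3)·log₂(1/3)]
  = 0.3900 + 0.5283
  = 0.9183 bits

H(V|U) = 1.8250 - 0.9183 = 0.9067 bits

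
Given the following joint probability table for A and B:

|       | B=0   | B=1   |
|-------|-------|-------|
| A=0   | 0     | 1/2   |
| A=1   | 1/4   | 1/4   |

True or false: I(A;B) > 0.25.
Marginal P(A) (row sums):
  P(A=0) = 0 + 1/2 = 1/2
  P(A=1) = 1/4 + 1/4 = 1/2
Marginal P(B) (column sums):
  P(B=0) = 0 + 1/4 = 1/4
  P(B=1) = 1/2 + 1/4 = 3/4

H(A) = -[(1/2)·log₂(1/2) + (1/2)·log₂(1/2)]
  = 0.5000 + 0.5000
  = 1.0000 bits
H(B) = -[(1/4)·log₂(1/4) + (3/4)·log₂(3/4)]
  = 0.5000 + 0.3113
  = 0.8113 bits
H(A,B) = -[(1/2)·log₂(1/2) + (1/4)·log₂(1/4) + (1/4)·log₂(1/4)]
  = 0.5000 + 0.5000 + 0.5000
  = 1.5000 bits

I(A;B) = H(A) + H(B) - H(A,B)
  = 1.0000 + 0.8113 - 1.5000
  = 0.3113 bits

True. I(A;B) = 0.3113 bits, which is > 0.25 bits.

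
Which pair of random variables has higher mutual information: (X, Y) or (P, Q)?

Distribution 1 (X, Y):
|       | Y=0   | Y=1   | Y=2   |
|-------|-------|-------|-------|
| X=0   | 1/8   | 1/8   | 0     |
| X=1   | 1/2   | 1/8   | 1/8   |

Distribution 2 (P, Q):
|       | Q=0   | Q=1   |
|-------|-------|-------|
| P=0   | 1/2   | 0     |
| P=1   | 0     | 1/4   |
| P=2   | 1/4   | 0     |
Distribution 1 (X, Y):
Marginal P(X) (row sums):
  P(X=0) = 1/8 + 1/8 + 0 = 1/4
  P(X=1) = 1/2 + 1/8 + 1/8 = 3/4
Marginal P(Y) (column sums):
  P(Y=0) = 1/8 + 1/2 = 5/8
  P(Y=1) = 1/8 + 1/8 = 1/4
  P(Y=2) = 0 + 1/8 = 1/8

H(X) = -[(1/4)·log₂(1/4) + (3/4)·log₂(3/4)]
  = 0.5000 + 0.3113
  = 0.8113 bits
H(Y) = -[(5/8)·log₂(5/8) + (1/4)·log₂(1/4) + (1/8)·log₂(1/8)]
  = 0.4238 + 0.5000 + 0.3750
  = 1.2988 bits
H(X,Y) = -[(1/8)·log₂(1/8) + (1/8)·log₂(1/8) + (1/2)·log₂(1/2) + (1/8)·log₂(1/8) + (1/8)·log₂(1/8)]
  = 0.3750 + 0.3750 + 0.5000 + 0.3750 + 0.3750
  = 2.0000 bits

I(X;Y) = H(X) + H(Y) - H(X,Y)
  = 0.8113 + 1.2988 - 2.0000
  = 0.1101 bits

Distribution 2 (P, Q):
Marginal P(P) (row sums):
  P(P=0) = 1/2 + 0 = 1/2
  P(P=1) = 0 + 1/4 = 1/4
  P(P=2) = 1/4 + 0 = 1/4
Marginal P(Q) (column sums):
  P(Q=0) = 1/2 + 0 + 1/4 = 3/4
  P(Q=1) = 0 + 1/4 + 0 = 1/4

H(P) = -[(1/2)·log₂(1/2) + (1/4)·log₂(1/4) + (1/4)·log₂(1/4)]
  = 0.5000 + 0.5000 + 0.5000
  = 1.5000 bits
H(Q) = -[(3/4)·log₂(3/4) + (1/4)·log₂(1/4)]
  = 0.3113 + 0.5000
  = 0.8113 bits
H(P,Q) = -[(1/2)·log₂(1/2) + (1/4)·log₂(1/4) + (1/4)·log₂(1/4)]
  = 0.5000 + 0.5000 + 0.5000
  = 1.5000 bits

I(P;Q) = H(P) + H(Q) - H(P,Q)
  = 1.5000 + 0.8113 - 1.5000
  = 0.8113 bits

I(P;Q) = 0.8113 bits > I(X;Y) = 0.1101 bits, so (P, Q) has the higher mutual information (stronger dependence).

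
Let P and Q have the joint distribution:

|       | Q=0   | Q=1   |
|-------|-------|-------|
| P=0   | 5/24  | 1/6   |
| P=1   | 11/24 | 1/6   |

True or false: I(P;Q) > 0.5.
Marginal P(P) (row sums):
  P(P=0) = 5/24 + 1/6 = 3/8
  P(P=1) = 11/24 + 1/6 = 5/8
Marginal P(Q) (column sums):
  P(Q=0) = 5/24 + 11/24 = 2/3
  P(Q=1) = 1/6 + 1/6 = 1/3

H(P) = -[(3/8)·log₂(3/8) + (5/8)·log₂(5/8)]
  = 0.5306 + 0.4238
  = 0.9544 bits
H(Q) = -[(2/3)·log₂(2/3) + (1/3)·log₂(1/3)]
  = 0.3900 + 0.5283
  = 0.9183 bits
H(P,Q) = -[(5/24)·log₂(5/24) + (1/6)·log₂(1/6) + (11/24)·log₂(11/24) + (1/6)·log₂(1/6)]
  = 0.4715 + 0.4308 + 0.5159 + 0.4308
  = 1.8490 bits

I(P;Q) = H(P) + H(Q) - H(P,Q)
  = 0.9544 + 0.9183 - 1.8490
  = 0.0237 bits

False. I(P;Q) = 0.0237 bits, which is ≤ 0.5 bits.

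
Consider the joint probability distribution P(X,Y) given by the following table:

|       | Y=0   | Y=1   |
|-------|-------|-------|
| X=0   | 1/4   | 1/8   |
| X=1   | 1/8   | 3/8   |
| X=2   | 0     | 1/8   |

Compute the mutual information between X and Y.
Marginal P(X) (row sums):
  P(X=0) = 1/4 + 1/8 = 3/8
  P(X=1) = 1/8 + 3/8 = 1/2
  P(X=2) = 0 + 1/8 = 1/8
Marginal P(Y) (column sums):
  P(Y=0) = 1/4 + 1/8 + 0 = 3/8
  P(Y=1) = 1/8 + 3/8 + 1/8 = 5/8

H(X) = -[(3/8)·log₂(3/8) + (1/2)·log₂(1/2) + (1/8)·log₂(1/8)]
  = 0.5306 + 0.5000 + 0.3750
  = 1.4056 bits
H(Y) = -[(3/8)·log₂(3/8) + (5/8)·log₂(5/8)]
  = 0.5306 + 0.4238
  = 0.9544 bits
H(X,Y) = -[(1/4)·log₂(1/4) + (1/8)·log₂(1/8) + (1/8)·log₂(1/8) + (3/8)·log₂(3/8) + (1/8)·log₂(1/8)]
  = 0.5000 + 0.3750 + 0.3750 + 0.5306 + 0.3750
  = 2.1556 bits

I(X;Y) = H(X) + H(Y) - H(X,Y)
  = 1.4056 + 0.9544 - 2.1556
  = 0.2044 bits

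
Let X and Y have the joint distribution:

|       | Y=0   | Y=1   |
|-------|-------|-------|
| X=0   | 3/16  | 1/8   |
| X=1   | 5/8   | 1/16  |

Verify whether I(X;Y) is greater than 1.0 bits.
Marginal P(X) (row sums):
  P(X=0) = 3/16 + 1/8 = 5/16
  P(X=1) = 5/8 + 1/16 = 11/16
Marginal P(Y) (column sums):
  P(Y=0) = 3/16 + 5/8 = 13/16
  P(Y=1) = 1/8 + 1/16 = 3/16

H(X) = -[(5/16)·log₂(5/16) + (11/16)·log₂(11/16)]
  = 0.5244 + 0.3716
  = 0.8960 bits
H(Y) = -[(13/16)·log₂(13/16) + (3/16)·log₂(3/16)]
  = 0.2434 + 0.4528
  = 0.6962 bits
H(X,Y) = -[(3/16)·log₂(3/16) + (1/8)·log₂(1/8) + (5/8)·log₂(5/8) + (1/16)·log₂(1/16)]
  = 0.4528 + 0.3750 + 0.4238 + 0.2500
  = 1.5016 bits

I(X;Y) = H(X) + H(Y) - H(X,Y)
  = 0.8960 + 0.6962 - 1.5016
  = 0.0906 bits

No. I(X;Y) = 0.0906 bits, which is ≤ 1.0 bits.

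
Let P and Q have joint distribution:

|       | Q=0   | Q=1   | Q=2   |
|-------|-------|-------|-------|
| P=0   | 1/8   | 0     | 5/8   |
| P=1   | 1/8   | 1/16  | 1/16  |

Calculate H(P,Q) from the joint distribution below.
H(P,Q) = -Σ P(P,Q) log₂ P(P,Q), summed over the non-zero cells:
H(P,Q) = -[(1/8)·log₂(1/8) + (5/8)·log₂(5/8) + (1/8)·log₂(1/8) + (1/16)·log₂(1/16) + (1/16)·log₂(1/16)]
  = 0.3750 + 0.4238 + 0.3750 + 0.2500 + 0.2500
  = 1.6738 bits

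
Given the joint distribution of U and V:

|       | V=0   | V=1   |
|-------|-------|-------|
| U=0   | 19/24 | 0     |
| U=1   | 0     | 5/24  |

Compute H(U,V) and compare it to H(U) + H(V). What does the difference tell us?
Marginal P(U) (row sums):
  P(U=0) = 19/24 + 0 = 19/24
  P(U=1) = 0 + 5/24 = 5/24
Marginal P(V) (column sums):
  P(V=0) = 19/24 + 0 = 19/24
  P(V=1) = 0 + 5/24 = 5/24

H(U,V) = -[(19/24)·log₂(19/24) + (5/24)·log₂(5/24)]
  = 0.2668 + 0.4715
  = 0.7383 bits
H(U) = -[(19/24)·log₂(19/24) + (5/24)·log₂(5/24)]
  = 0.2668 + 0.4715
  = 0.7383 bits
H(V) = -[(19/24)·log₂(19/24) + (5/24)·log₂(5/24)]
  = 0.2668 + 0.4715
  = 0.7383 bits

H(U) + H(V) = 0.7383 + 0.7383 = 1.4766 bits
Difference: H(U) + H(V) - H(U,V) = 1.4766 - 0.7383 = 0.7383 bits = I(U;V)

The difference is the mutual information; it is positive here, so U and V are dependent (knowing one reduces uncertainty about the other by 0.7383 bits).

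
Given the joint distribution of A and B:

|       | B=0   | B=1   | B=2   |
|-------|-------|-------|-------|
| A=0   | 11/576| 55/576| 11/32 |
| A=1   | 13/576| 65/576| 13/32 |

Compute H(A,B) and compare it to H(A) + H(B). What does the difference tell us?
Marginal P(A) (row sums):
  P(A=0) = 11/576 + 55/576 + 11/32 = 11/24
  P(A=1) = 13/576 + 65/576 + 13/32 = 13/24
Marginal P(B) (column sums):
  P(B=0) = 11/576 + 13/576 = 1/24
  P(B=1) = 55/576 + 65/576 = 5/24
  P(B=2) = 11/32 + 13/32 = 3/4

H(A,B) = -[(11/576)·log₂(11/576) + (55/576)·log₂(55/576) + (11/32)·log₂(11/32) + (13/576)·log₂(13/576) + (65/576)·log₂(65/576) + (13/32)·log₂(13/32)]
  = 0.1091 + 0.3236 + 0.5296 + 0.1234 + 0.3552 + 0.5279
  = 1.9688 bits
H(A) = -[(11/24)·log₂(11/24) + (13/24)·log₂(13/24)]
  = 0.5159 + 0.4791
  = 0.9950 bits
H(B) = -[(1/24)·log₂(1/24) + (5/24)·log₂(5/24) + (3/4)·log₂(3/4)]
  = 0.1910 + 0.4715 + 0.3113
  = 0.9738 bits

H(A) + H(B) = 0.9950 + 0.9738 = 1.9688 bits
Difference: H(A) + H(B) - H(A,B) = 1.9688 - 1.9688 = 0.0000 bits = I(A;B)

The difference is the mutual information; it is 0 here, so A and B are independent (the joint entropy equals the sum of the marginal entropies).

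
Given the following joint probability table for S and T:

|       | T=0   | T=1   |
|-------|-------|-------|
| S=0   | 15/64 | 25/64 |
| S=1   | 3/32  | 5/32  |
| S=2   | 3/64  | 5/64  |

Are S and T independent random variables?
Marginal P(S) (row sums):
  P(S=0) = 15/64 + 25/64 = 5/8
  P(S=1) = 3/32 + 5/32 = 1/4
  P(S=2) = 3/64 + 5/64 = 1/8
Marginal P(T) (column sums):
  P(T=0) = 15/64 + 3/32 + 3/64 = 3/8
  P(T=1) = 25/64 + 5/32 + 5/64 = 5/8

S and T are independent iff P(S=i,T=j) = P(S=i)·P(T=j) for every cell.
  P(S=0)·P(T=0) = 5/8 × 3/8 = 15/64 = P(S=0,T=0) ✓
  P(S=0)·P(T=1) = 5/8 × 5/8 = 25/64 = P(S=0,T=1) ✓
  P(S=1)·P(T=0) = 1/4 × 3/8 = 3/32 = P(S=1,T=0) ✓
  P(S=1)·P(T=1) = 1/4 × 5/8 = 5/32 = P(S=1,T=1) ✓
  P(S=2)·P(T=0) = 1/8 × 3/8 = 3/64 = P(S=2,T=0) ✓
  P(S=2)·P(T=1) = 1/8 × 5/8 = 5/64 = P(S=2,T=1) ✓

Yes, S and T are independent: every cell factors, so I(S;T) = 0 bits.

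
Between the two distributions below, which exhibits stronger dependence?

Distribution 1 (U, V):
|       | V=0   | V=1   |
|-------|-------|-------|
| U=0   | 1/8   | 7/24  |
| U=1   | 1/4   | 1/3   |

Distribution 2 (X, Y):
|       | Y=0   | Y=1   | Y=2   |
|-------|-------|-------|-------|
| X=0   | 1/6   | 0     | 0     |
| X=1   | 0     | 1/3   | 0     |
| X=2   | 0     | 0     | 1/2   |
Distribution 1 (U, V):
Marginal P(U) (row sums):
  P(U=0) = 1/8 + 7/24 = 5/12
  P(U=1) = 1/4 + 1/3 = 7/12
Marginal P(V) (column sums):
  P(V=0) = 1/8 + 1/4 = 3/8
  P(V=1) = 7/24 + 1/3 = 5/8

H(U) = -[(5/12)·log₂(5/12) + (7/12)·log₂(7/12)]
  = 0.5263 + 0.4536
  = 0.9799 bits
H(V) = -[(3/8)·log₂(3/8) + (5/8)·log₂(5/8)]
  = 0.5306 + 0.4238
  = 0.9544 bits
H(U,V) = -[(1/8)·log₂(1/8) + (7/24)·log₂(7/24) + (1/4)·log₂(1/4) + (1/3)·log₂(1/3)]
  = 0.3750 + 0.5185 + 0.5000 + 0.5283
  = 1.9218 bits

I(U;V) = H(U) + H(V) - H(U,V)
  = 0.9799 + 0.9544 - 1.9218
  = 0.0125 bits

Distribution 2 (X, Y):
Marginal P(X) (row sums):
  P(X=0) = 1/6 + 0 + 0 = 1/6
  P(X=1) = 0 + 1/3 + 0 = 1/3
  P(X=2) = 0 + 0 + 1/2 = 1/2
Marginal P(Y) (column sums):
  P(Y=0) = 1/6 + 0 + 0 = 1/6
  P(Y=1) = 0 + 1/3 + 0 = 1/3
  P(Y=2) = 0 + 0 + 1/2 = 1/2

H(X) = -[(1/6)·log₂(1/6) + (1/3)·log₂(1/3) + (1/2)·log₂(1/2)]
  = 0.4308 + 0.5283 + 0.5000
  = 1.4591 bits
H(Y) = -[(1/6)·log₂(1/6) + (1/3)·log₂(1/3) + (1/2)·log₂(1/2)]
  = 0.4308 + 0.5283 + 0.5000
  = 1.4591 bits
H(X,Y) = -[(1/6)·log₂(1/6) + (1/3)·log₂(1/3) + (1/2)·log₂(1/2)]
  = 0.4308 + 0.5283 + 0.5000
  = 1.4591 bits

I(X;Y) = H(X) + H(Y) - H(X,Y)
  = 1.4591 + 1.4591 - 1.4591
  = 1.4591 bits

I(X;Y) = 1.4591 bits > I(U;V) = 0.0125 bits, so (X, Y) has the higher mutual information (stronger dependence).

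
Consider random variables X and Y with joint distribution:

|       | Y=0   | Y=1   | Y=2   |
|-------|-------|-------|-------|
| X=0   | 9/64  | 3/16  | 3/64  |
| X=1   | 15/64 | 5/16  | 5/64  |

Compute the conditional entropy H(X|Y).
Marginal P(Y) (column sums):
  P(Y=0) = 9/64 + 15/64 = 3/8
  P(Y=1) = 3/16 + 5/16 = 1/2
  P(Y=2) = 3/64 + 5/64 = 1/8

H(X|Y) = -Σ P(X,Y)·log₂ P(X|Y), where P(X|Y) = P(X,Y) / P(Y)
  (X=0,Y=0): P(X|Y) = (9/64)/(3/8) = 3/8;  -(9/64)·log₂(3/8) = 0.1990
  (X=0,Y=1): P(X|Y) = (3/16)/(1/2) = 3/8;  -(3/16)·log₂(3/8) = 0.2653
  (X=0,Y=2): P(X|Y) = (3/64)/(1/8) = 3/8;  -(3/64)·log₂(3/8) = 0.0663
  (X=1,Y=0): P(X|Y) = (15/64)/(3/8) = 5/8;  -(15/64)·log₂(5/8) = 0.1589
  (X=1,Y=1): P(X|Y) = (5/16)/(1/2) = 5/8;  -(5/16)·log₂(5/8) = 0.2119
  (X=1,Y=2): P(X|Y) = (5/64)/(1/8) = 5/8;  -(5/64)·log₂(5/8) = 0.0530
H(X|Y) = 0.1990 + 0.2653 + 0.0663 + 0.1589 + 0.2119 + 0.0530
  = 0.9544 bits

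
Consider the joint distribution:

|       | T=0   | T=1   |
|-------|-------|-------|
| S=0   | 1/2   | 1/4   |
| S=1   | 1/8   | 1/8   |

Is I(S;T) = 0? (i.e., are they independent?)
Marginal P(S) (row sums):
  P(S=0) = 1/2 + 1/4 = 3/4
  P(S=1) = 1/8 + 1/8 = 1/4
Marginal P(T) (column sums):
  P(T=0) = 1/2 + 1/8 = 5/8
  P(T=1) = 1/4 + 1/8 = 3/8

S and T are independent iff P(S=i,T=j) = P(S=i)·P(T=j) for every cell.
  P(S=0)·P(T=0) = 3/4 × 5/8 = 15/32, but P(S=0,T=0) = 1/2 ✗

No, S and T are not independent. Quantitatively, I(S;T) > 0:

H(S) = -[(3/4)·log₂(3/4) + (1/4)·log₂(1/4)]
  = 0.3113 + 0.5000
  = 0.8113 bits
H(T) = -[(5/8)·log₂(5/8) + (3/8)·log₂(3/8)]
  = 0.4238 + 0.5306
  = 0.9544 bits
H(S,T) = -[(1/2)·log₂(1/2) + (1/4)·log₂(1/4) + (1/8)·log₂(1/8) + (1/8)·log₂(1/8)]
  = 0.5000 + 0.5000 + 0.3750 + 0.3750
  = 1.7500 bits
I(S;T) = H(S) + H(T) - H(S,T) = 0.8113 + 0.9544 - 1.7500 = 0.0157 bits > 0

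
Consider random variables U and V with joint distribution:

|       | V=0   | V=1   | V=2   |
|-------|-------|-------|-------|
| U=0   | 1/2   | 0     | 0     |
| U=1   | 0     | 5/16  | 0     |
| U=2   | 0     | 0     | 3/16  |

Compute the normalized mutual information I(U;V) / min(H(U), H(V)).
Marginal P(U) (row sums):
  P(U=0) = 1/2 + 0 + 0 = 1/2
  P(U=1) = 0 + 5/16 + 0 = 5/16
  P(U=2) = 0 + 0 + 3/16 = 3/16
Marginal P(V) (column sums):
  P(V=0) = 1/2 + 0 + 0 = 1/2
  P(V=1) = 0 + 5/16 + 0 = 5/16
  P(V=2) = 0 + 0 + 3/16 = 3/16

H(U) = -[(1/2)·log₂(1/2) + (5/16)·log₂(5/16) + (3/16)·log₂(3/16)]
  = 0.5000 + 0.5244 + 0.4528
  = 1.4772 bits
H(V) = -[(1/2)·log₂(1/2) + (5/16)·log₂(5/16) + (3/16)·log₂(3/16)]
  = 0.5000 + 0.5244 + 0.4528
  = 1.4772 bits
H(U,V) = -[(1/2)·log₂(1/2) + (5/16)·log₂(5/16) + (3/16)·log₂(3/16)]
  = 0.5000 + 0.5244 + 0.4528
  = 1.4772 bits

I(U;V) = H(U) + H(V) - H(U,V)
  = 1.4772 + 1.4772 - 1.4772
  = 1.4772 bits

min(H(U), H(V)) = min(1.4772, 1.4772) = 1.4772 bits
Normalized MI = 1.4772 / 1.4772 = 1.0000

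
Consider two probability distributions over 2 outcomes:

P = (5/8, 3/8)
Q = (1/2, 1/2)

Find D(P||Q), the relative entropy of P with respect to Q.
D(P||Q) = Σ P(i) log₂(P(i)/Q(i))
  i=0: (5/8) × log₂((5/8)/(1/2)) = (5/8) × log₂(5/4) = 0.2012
  i=1: (3/8) × log₂((3/8)/(1/2)) = (3/8) × log₂(3/4) = -0.1556
D(P||Q) = 0.2012 - 0.1556
  = 0.0456 bits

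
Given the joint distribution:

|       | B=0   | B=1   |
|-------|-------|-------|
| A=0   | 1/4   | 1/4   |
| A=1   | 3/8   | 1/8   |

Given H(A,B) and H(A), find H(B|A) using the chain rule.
From the chain rule: H(A,B) = H(A) + H(B|A)
Therefore: H(B|A) = H(A,B) - H(A)

H(A,B) = -[(1/4)·log₂(1/4) + (1/4)·log₂(1/4) + (3/8)·log₂(3/8) + (1/8)·log₂(1/8)]
  = 0.5000 + 0.5000 + 0.5306 + 0.3750
  = 1.9056 bits
Marginal P(A) (row sums):
  P(A=0) = 1/4 + 1/4 = 1/2
  P(A=1) = 3/8 + 1/8 = 1/2
H(A) = -[(1/2)·log₂(1/2) + (1/2)·log₂(1/2)]
  = 0.5000 + 0.5000
  = 1.0000 bits

H(B|A) = 1.9056 - 1.0000 = 0.9056 bits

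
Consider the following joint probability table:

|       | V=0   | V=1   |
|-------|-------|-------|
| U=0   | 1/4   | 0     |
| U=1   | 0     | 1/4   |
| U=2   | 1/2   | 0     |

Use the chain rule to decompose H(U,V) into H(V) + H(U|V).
By the chain rule: H(U,V) = H(V) + H(U|V)

Marginal P(V) (column sums):
  P(V=0) = 1/4 + 0 + 1/2 = 3/4
  P(V=1) = 0 + 1/4 + 0 = 1/4
H(V) = -[(3/4)·log₂(3/4) + (1/4)·log₂(1/4)]
  = 0.3113 + 0.5000
  = 0.8113 bits
H(U|V) = -Σ P(U,V)·log₂ P(U|V), where P(U|V) = P(U,V) / P(V)
  (cells with P(U,V) = 0 contribute 0)
  (U=0,V=0): P(U|V) = (1/4)/(3/4) = 1/3;  -(1/4)·log₂(1/3) = 0.3962
  (U=1,V=1): P(U|V) = (1/4)/(1/4) = 1;  -(1/4)·log₂(1) = 0.0000
  (U=2,V=0): P(U|V) = (1/2)/(3/4) = 2/3;  -(1/2)·log₂(2/3) = 0.2925
H(U|V) = 0.3962 + 0.0000 + 0.2925
  = 0.6887 bits

H(U,V) = H(V) + H(U|V) = 0.8113 + 0.6887 = 1.5000 bits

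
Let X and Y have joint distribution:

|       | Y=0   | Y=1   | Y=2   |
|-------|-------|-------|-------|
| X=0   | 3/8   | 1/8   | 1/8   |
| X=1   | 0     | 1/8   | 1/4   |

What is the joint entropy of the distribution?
H(X,Y) = -Σ P(X,Y) log₂ P(X,Y), summed over the non-zero cells:
H(X,Y) = -[(3/8)·log₂(3/8) + (1/8)·log₂(1/8) + (1/8)·log₂(1/8) + (1/8)·log₂(1/8) + (1/4)·log₂(1/4)]
  = 0.5306 + 0.3750 + 0.3750 + 0.3750 + 0.5000
  = 2.1556 bits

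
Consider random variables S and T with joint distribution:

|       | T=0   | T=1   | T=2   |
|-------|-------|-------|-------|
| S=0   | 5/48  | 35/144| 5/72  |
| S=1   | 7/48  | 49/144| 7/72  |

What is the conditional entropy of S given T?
Marginal P(T) (column sums):
  P(T=0) = 5/48 + 7/48 = 1/4
  P(T=1) = 35/144 + 49/144 = 7/12
  P(T=2) = 5/72 + 7/72 = 1/6

H(S|T) = -Σ P(S,T)·log₂ P(S|T), where P(S|T) = P(S,T) / P(T)
  (S=0,T=0): P(S|T) = (5/48)/(1/4) = 5/12;  -(5/48)·log₂(5/12) = 0.1316
  (S=0,T=1): P(S|T) = (35/144)/(7/12) = 5/12;  -(35/144)·log₂(5/12) = 0.3070
  (S=0,T=2): P(S|T) = (5/72)/(1/6) = 5/12;  -(5/72)·log₂(5/12) = 0.0877
  (S=1,T=0): P(S|T) = (7/48)/(1/4) = 7/12;  -(7/48)·log₂(7/12) = 0.1134
  (S=1,T=1): P(S|T) = (49/144)/(7/12) = 7/12;  -(49/144)·log₂(7/12) = 0.2646
  (S=1,T=2): P(S|T) = (7/72)/(1/6) = 7/12;  -(7/72)·log₂(7/12) = 0.0756
H(S|T) = 0.1316 + 0.3070 + 0.0877 + 0.1134 + 0.2646 + 0.0756
  = 0.9799 bits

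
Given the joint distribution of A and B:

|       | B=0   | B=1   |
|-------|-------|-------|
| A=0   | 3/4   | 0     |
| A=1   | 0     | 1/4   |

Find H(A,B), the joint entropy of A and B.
H(A,B) = -Σ P(A,B) log₂ P(A,B), summed over the non-zero cells:
H(A,B) = -[(3/4)·log₂(3/4) + (1/4)·log₂(1/4)]
  = 0.3113 + 0.5000
  = 0.8113 bits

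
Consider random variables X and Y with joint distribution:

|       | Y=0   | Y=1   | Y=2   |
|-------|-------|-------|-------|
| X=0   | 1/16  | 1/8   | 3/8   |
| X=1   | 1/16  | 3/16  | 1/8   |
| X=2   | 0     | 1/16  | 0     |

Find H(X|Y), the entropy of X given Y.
Marginal P(Y) (column sums):
  P(Y=0) = 1/16 + 1/16 + 0 = 1/8
  P(Y=1) = 1/8 + 3/16 + 1/16 = 3/8
  P(Y=2) = 3/8 + 1/8 + 0 = 1/2

H(X|Y) = -Σ P(X,Y)·log₂ P(X|Y), where P(X|Y) = P(X,Y) / P(Y)
  (cells with P(X,Y) = 0 contribute 0)
  (X=0,Y=0): P(X|Y) = (1/16)/(1/8) = 1/2;  -(1/16)·log₂(1/2) = 0.0625
  (X=0,Y=1): P(X|Y) = (1/8)/(3/8) = 1/3;  -(1/8)·log₂(1/3) = 0.1981
  (X=0,Y=2): P(X|Y) = (3/8)/(1/2) = 3/4;  -(3/8)·log₂(3/4) = 0.1556
  (X=1,Y=0): P(X|Y) = (1/16)/(1/8) = 1/2;  -(1/16)·log₂(1/2) = 0.0625
  (X=1,Y=1): P(X|Y) = (3/16)/(3/8) = 1/2;  -(3/16)·log₂(1/2) = 0.1875
  (X=1,Y=2): P(X|Y) = (1/8)/(1/2) = 1/4;  -(1/8)·log₂(1/4) = 0.2500
  (X=2,Y=1): P(X|Y) = (1/16)/(3/8) = 1/6;  -(1/16)·log₂(1/6) = 0.1616
H(X|Y) = 0.0625 + 0.1981 + 0.1556 + 0.0625 + 0.1875 + 0.2500 + 0.1616
  = 1.0778 bits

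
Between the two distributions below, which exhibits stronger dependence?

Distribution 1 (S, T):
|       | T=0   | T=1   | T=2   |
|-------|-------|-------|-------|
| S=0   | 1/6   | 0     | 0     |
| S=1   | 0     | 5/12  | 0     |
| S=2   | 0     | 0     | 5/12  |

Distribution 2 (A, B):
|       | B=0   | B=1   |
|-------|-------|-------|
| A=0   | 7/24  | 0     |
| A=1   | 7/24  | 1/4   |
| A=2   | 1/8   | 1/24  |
Distribution 1 (S, T):
Marginal P(S) (row sums):
  P(S=0) = 1/6 + 0 + 0 = 1/6
  P(S=1) = 0 + 5/12 + 0 = 5/12
  P(S=2) = 0 + 0 + 5/12 = 5/12
Marginal P(T) (column sums):
  P(T=0) = 1/6 + 0 + 0 = 1/6
  P(T=1) = 0 + 5/12 + 0 = 5/12
  P(T=2) = 0 + 0 + 5/12 = 5/12

H(S) = -[(1/6)·log₂(1/6) + (5/12)·log₂(5/12) + (5/12)·log₂(5/12)]
  = 0.4308 + 0.5263 + 0.5263
  = 1.4834 bits
H(T) = -[(1/6)·log₂(1/6) + (5/12)·log₂(5/12) + (5/12)·log₂(5/12)]
  = 0.4308 + 0.5263 + 0.5263
  = 1.4834 bits
H(S,T) = -[(1/6)·log₂(1/6) + (5/12)·log₂(5/12) + (5/12)·log₂(5/12)]
  = 0.4308 + 0.5263 + 0.5263
  = 1.4834 bits

I(S;T) = H(S) + H(T) - H(S,T)
  = 1.4834 + 1.4834 - 1.4834
  = 1.4834 bits

Distribution 2 (A, B):
Marginal P(A) (row sums):
  P(A=0) = 7/24 + 0 = 7/24
  P(A=1) = 7/24 + 1/4 = 13/24
  P(A=2) = 1/8 + 1/24 = 1/6
Marginal P(B) (column sums):
  P(B=0) = 7/24 + 7/24 + 1/8 = 17/24
  P(B=1) = 0 + 1/4 + 1/24 = 7/24

H(A) = -[(7/24)·log₂(7/24) + (13/24)·log₂(13/24) + (1/6)·log₂(1/6)]
  = 0.5185 + 0.4791 + 0.4308
  = 1.4284 bits
H(B) = -[(17/24)·log₂(17/24) + (7/24)·log₂(7/24)]
  = 0.3524 + 0.5185
  = 0.8709 bits
H(A,B) = -[(7/24)·log₂(7/24) + (7/24)·log₂(7/24) + (1/4)·log₂(1/4) + (1/8)·log₂(1/8) + (1/24)·log₂(1/24)]
  = 0.5185 + 0.5185 + 0.5000 + 0.3750 + 0.1910
  = 2.1030 bits

I(A;B) = H(A) + H(B) - H(A,B)
  = 1.4284 + 0.8709 - 2.1030
  = 0.1963 bits

I(S;T) = 1.4834 bits > I(A;B) = 0.1963 bits, so (S, T) has the higher mutual information (stronger dependence).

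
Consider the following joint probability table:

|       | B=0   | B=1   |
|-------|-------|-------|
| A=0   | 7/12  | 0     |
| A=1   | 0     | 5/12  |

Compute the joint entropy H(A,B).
H(A,B) = -Σ P(A,B) log₂ P(A,B), summed over the non-zero cells:
H(A,B) = -[(7/12)·log₂(7/12) + (5/12)·log₂(5/12)]
  = 0.4536 + 0.5263
  = 0.9799 bits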